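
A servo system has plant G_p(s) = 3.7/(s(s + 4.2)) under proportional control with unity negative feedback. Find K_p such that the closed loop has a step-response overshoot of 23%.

From %OS = 100·exp(−πζ/√(1−ζ²)) = 23%, ζ = −ln(0.23)/√(π²+ln²(0.23)) = 0.4237.
Characteristic equation s² + 4.2s + 3.7K_p = 0 gives ζ = 4.2/(2√(3.7K_p)).
Setting ζ = 0.4237: √(3.7K_p) = 4.2/(2·0.4237) = 4.956, so K_p = 24.56/3.7 = 6.64.

K_p = 6.64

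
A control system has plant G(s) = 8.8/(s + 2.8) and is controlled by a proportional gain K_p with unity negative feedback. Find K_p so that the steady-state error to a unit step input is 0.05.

Steady-state error for a unit step on this type-0 loop is 1/(1 + K_p·G(0)).
G(0) = 3.143. Require 1/(1 + K_p·3.143) = 0.05, so 1 + 3.143·K_p = 20.
K_p = (20 − 1)/3.143 = 6.05.

K_p = 6.05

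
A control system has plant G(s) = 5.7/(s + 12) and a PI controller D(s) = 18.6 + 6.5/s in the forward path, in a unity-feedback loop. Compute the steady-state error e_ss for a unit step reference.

The open loop D(s)G(s) has a pole at the origin (type 1), so the static position error constant is infinite and e_ss = 1/(1+∞) = 0.

0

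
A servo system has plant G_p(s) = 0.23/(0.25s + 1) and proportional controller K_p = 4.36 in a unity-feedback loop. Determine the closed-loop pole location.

Closed loop: T(s) = K_p·G_p/(1+K_p·G_p) = 1.003/(0.25s + 1 + 1.003), with pole at s = −(1 + 1.003)/0.25 = −8.011.

s = -8.011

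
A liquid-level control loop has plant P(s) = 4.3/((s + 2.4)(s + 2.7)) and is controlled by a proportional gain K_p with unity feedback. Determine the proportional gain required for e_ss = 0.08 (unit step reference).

K_p = 17.3

Steady-state error for a unit step on this type-0 loop is 1/(1 + K_p·P(0)).
P(0) = 0.6636. Require 1/(1 + K_p·0.6636) = 0.08, so 1 + 0.6636·K_p = 12.5.
K_p = (12.5 − 1)/0.6636 = 17.3.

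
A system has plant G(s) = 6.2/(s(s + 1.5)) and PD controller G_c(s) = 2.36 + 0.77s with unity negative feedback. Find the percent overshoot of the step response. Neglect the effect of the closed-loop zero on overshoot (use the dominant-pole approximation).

Forward path: (2.36 + 0.77s)·6.2/(s(s+1.5)). The closed-loop characteristic equation is s² + (1.5 + 6.2·0.77)s + 6.2·2.36 = 0.
That is s² + 6.274s + 14.63 = 0, so ω_n = 3.825 rad/s and ζ = 6.274/(2·3.825) = 0.8201.
%OS = 100·exp(−πζ/√(1−ζ²)) = 1.11%.

1.11%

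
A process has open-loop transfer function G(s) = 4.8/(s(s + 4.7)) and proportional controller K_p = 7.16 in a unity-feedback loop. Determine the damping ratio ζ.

1 + K_p·G(s) = 0 gives s² + 4.7s + 34.37 = 0.
So ω_n² = 34.37 ⇒ ω_n = 5.862 rad/s, and ζ = 4.7/(2ω_n) = 0.401.

ζ = 0.401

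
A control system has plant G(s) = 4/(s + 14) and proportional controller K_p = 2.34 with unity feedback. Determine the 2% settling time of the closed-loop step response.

T_s ≈ 0.171 s

Closed-loop transfer function: T(s) = K_p·G(s)/(1 + K_p·G(s)) = 9.36/(s + 14 + 9.36) = 9.36/(s + 23.36).
Time constant τ = 1/23.36 = 0.04281 s, so the 2% settling time is about 4τ = 0.171 s.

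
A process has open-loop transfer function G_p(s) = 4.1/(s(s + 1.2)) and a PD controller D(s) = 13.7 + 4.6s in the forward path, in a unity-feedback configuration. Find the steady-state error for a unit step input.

The open loop D(s)G_p(s) has a pole at the origin (type 1), so the static position error constant is infinite and e_ss = 1/(1+∞) = 0.

0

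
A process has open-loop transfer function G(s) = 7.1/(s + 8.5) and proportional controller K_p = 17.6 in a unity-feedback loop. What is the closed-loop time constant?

τ = 0.00749 s

Closed-loop transfer function: T(s) = K_p·G(s)/(1 + K_p·G(s)) = 125/(s + 8.5 + 125) = 125/(s + 133.5).
Time constant τ = 1/133.5 = 0.00749 s.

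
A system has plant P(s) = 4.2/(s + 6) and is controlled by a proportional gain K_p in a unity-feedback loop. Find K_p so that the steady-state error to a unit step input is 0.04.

For a type-0 loop with proportional control, e_ss = 1/(1 + K_p·P(0)).
P(0) = 0.7. Require 1/(1 + K_p·0.7) = 0.04, so 1 + 0.7·K_p = 25.
K_p = (25 − 1)/0.7 = 34.3.

K_p = 34.3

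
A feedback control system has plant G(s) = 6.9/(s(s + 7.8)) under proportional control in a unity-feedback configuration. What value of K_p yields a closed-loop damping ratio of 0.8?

K_p = 3.44

Closed-loop characteristic equation: s² + 7.8s + K_p·6.9 = 0.
So ω_n = √(6.9K_p) and 2ζω_n = 7.8, giving ζ = 7.8/(2√(6.9K_p)).
Setting ζ = 0.8: √(6.9K_p) = 7.8/(2·0.8) = 4.875, so K_p = 23.77/6.9 = 3.44.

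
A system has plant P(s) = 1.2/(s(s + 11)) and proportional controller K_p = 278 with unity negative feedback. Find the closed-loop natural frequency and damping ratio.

ω_n = 18.3 rad/s, ζ = 0.301

1 + K_p·P(s) = 0 gives s² + 11s + 333.6 = 0.
So ω_n² = 333.6 ⇒ ω_n = 18.26 rad/s, and ζ = 11/(2ω_n) = 0.301.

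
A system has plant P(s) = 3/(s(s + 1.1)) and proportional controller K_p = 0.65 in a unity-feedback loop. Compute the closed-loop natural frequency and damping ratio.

1 + K_p·P(s) = 0 gives s² + 1.1s + 1.95 = 0.
So ω_n² = 1.95 ⇒ ω_n = 1.396 rad/s, and ζ = 1.1/(2ω_n) = 0.394.

ω_n = 1.4 rad/s, ζ = 0.394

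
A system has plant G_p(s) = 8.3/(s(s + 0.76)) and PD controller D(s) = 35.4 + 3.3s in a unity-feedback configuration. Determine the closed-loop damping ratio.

Forward path: (35.4 + 3.3s)·8.3/(s(s+0.76)). The closed-loop characteristic equation is s² + (0.76 + 8.3·3.3)s + 8.3·35.4 = 0.
That is s² + 28.15s + 293.8 = 0, so ω_n = 17.14 rad/s and ζ = 28.15/(2·17.14) = 0.8211.

ζ = 0.821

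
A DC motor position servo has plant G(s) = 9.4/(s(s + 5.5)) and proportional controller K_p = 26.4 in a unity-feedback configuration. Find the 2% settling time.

From 1 + K_pG(s) = 0: s² + 5.5s + 248.2 = 0 ⇒ ω_n = 15.75, ζ = 0.1746.
2% settling time T_s ≈ 4/(ζω_n) = 4/2.75 = 1.45 s.

T_s ≈ 1.45 s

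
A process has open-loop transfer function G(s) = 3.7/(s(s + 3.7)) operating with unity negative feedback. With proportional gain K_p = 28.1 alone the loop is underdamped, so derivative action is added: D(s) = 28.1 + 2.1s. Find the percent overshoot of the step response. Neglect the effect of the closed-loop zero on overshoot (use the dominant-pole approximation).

Forward path: (28.1 + 2.1s)·3.7/(s(s+3.7)). The closed-loop characteristic equation is s² + (3.7 + 3.7·2.1)s + 3.7·28.1 = 0.
That is s² + 11.47s + 104 = 0, so ω_n = 10.2 rad/s and ζ = 11.47/(2·10.2) = 0.5624.
%OS = 100·exp(−πζ/√(1−ζ²)) = 11.8%.

11.8%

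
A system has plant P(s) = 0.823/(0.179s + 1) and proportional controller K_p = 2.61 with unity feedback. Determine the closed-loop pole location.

Closed loop: T(s) = K_p·P/(1+K_p·P) = 2.148/(0.179s + 1 + 2.148), with pole at s = −(1 + 2.148)/0.179 = −17.59.

s = -17.59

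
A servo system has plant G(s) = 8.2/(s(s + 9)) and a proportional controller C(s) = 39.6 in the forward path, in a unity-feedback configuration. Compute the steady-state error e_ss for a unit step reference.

0

The open loop C(s)G(s) has a pole at the origin (type 1), so the static position error constant is infinite and e_ss = 1/(1+∞) = 0.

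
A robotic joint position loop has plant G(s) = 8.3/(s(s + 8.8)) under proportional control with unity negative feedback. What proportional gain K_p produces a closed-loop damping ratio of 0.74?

Closed-loop characteristic equation: s² + 8.8s + K_p·8.3 = 0.
So ω_n = √(8.3K_p) and 2ζω_n = 8.8, giving ζ = 8.8/(2√(8.3K_p)).
Setting ζ = 0.74: √(8.3K_p) = 8.8/(2·0.74) = 5.946, so K_p = 35.35/8.3 = 4.26.

K_p = 4.26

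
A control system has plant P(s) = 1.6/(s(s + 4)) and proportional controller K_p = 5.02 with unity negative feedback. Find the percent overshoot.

The closed-loop denominator s² + 4s + 8.032 gives ω_n = √8.032 = 2.834 and ζ = 4/(2ω_n) = 0.7057.
%OS = 100·exp(−πζ/√(1−ζ²)) = 100·exp(−π·0.7057/√0.502) = 4.38%.

4.38%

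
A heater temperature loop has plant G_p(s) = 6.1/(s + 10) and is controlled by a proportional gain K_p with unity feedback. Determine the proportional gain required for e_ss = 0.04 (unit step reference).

K_p = 39.3

For a type-0 loop with proportional control, e_ss = 1/(1 + K_p·G_p(0)).
G_p(0) = 0.61. Require 1/(1 + K_p·0.61) = 0.04, so 1 + 0.61·K_p = 25.
K_p = (25 − 1)/0.61 = 39.3.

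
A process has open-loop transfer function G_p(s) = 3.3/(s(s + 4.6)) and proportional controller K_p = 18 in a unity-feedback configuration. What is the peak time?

T_p = 0.427 s

The closed-loop denominator s² + 4.6s + 59.4 gives ω_n = √59.4 = 7.707 and ζ = 4.6/(2ω_n) = 0.2984.
Damped frequency ω_d = ω_n√(1−ζ²) = 7.356 rad/s, so peak time T_p = π/ω_d = 0.427 s.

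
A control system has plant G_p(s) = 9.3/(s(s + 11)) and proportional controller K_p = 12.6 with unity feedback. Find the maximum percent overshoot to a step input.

From 1 + K_pG_p(s) = 0: s² + 11s + 117.2 = 0 ⇒ ω_n = 10.82, ζ = 0.5081.
%OS = 100·exp(−πζ/√(1−ζ²)) = 100·exp(−π·0.5081/√0.7419) = 15.7%.

15.7%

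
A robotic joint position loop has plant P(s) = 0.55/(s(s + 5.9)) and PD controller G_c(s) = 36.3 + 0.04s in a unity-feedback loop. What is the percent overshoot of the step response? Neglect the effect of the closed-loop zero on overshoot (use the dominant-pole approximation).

Forward path: (36.3 + 0.04s)·0.55/(s(s+5.9)). The closed-loop characteristic equation is s² + (5.9 + 0.55·0.04)s + 0.55·36.3 = 0.
That is s² + 5.922s + 19.96 = 0, so ω_n = 4.468 rad/s and ζ = 5.922/(2·4.468) = 0.6627.
%OS = 100·exp(−πζ/√(1−ζ²)) = 6.2%.

6.2%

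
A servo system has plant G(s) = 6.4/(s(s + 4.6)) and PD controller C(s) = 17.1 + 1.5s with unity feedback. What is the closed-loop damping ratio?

ζ = 0.679

Forward path: (17.1 + 1.5s)·6.4/(s(s+4.6)). The closed-loop characteristic equation is s² + (4.6 + 6.4·1.5)s + 6.4·17.1 = 0.
That is s² + 14.2s + 109.4 = 0, so ω_n = 10.46 rad/s and ζ = 14.2/(2·10.46) = 0.6787.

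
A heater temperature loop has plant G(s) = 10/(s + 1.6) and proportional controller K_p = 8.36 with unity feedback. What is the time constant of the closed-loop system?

Closed-loop transfer function: T(s) = K_p·G(s)/(1 + K_p·G(s)) = 83.6/(s + 1.6 + 83.6) = 83.6/(s + 85.2).
Time constant τ = 1/85.2 = 0.0117 s.

τ = 0.0117 s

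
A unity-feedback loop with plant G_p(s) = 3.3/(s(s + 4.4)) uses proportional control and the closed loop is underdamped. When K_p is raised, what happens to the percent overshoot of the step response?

increase

ζ = 4.4/(2√(3.3K_p)) decreases as K_p grows; lower damping means more overshoot.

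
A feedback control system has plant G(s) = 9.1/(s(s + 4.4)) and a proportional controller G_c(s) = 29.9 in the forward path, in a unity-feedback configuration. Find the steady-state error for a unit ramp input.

0.0162

The loop has one pole at the origin (type 1). Velocity error constant K_v = lim_{s→0} s·G_c(s)G(s) = 29.9·9.1/4.4 = 61.84.
Steady-state error to a unit ramp: e_ss = 1/K_v = 0.0162.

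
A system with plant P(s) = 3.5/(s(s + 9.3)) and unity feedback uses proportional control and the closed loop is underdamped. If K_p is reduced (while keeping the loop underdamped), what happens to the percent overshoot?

ζ = 9.3/(2√(3.5K_p)) rises as K_p falls; higher damping means less overshoot.

decrease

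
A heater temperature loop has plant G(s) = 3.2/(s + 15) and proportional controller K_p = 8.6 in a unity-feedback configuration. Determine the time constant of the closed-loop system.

τ = 0.0235 s

Closed-loop transfer function: T(s) = K_p·G(s)/(1 + K_p·G(s)) = 27.52/(s + 15 + 27.52) = 27.52/(s + 42.52).
Time constant τ = 1/42.52 = 0.0235 s.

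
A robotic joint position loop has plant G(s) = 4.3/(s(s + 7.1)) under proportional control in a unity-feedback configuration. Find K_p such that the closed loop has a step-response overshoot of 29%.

From %OS = 100·exp(−πζ/√(1−ζ²)) = 29%, ζ = −ln(0.29)/√(π²+ln²(0.29)) = 0.3666.
Characteristic equation s² + 7.1s + 4.3K_p = 0 gives ζ = 7.1/(2√(4.3K_p)).
Setting ζ = 0.3666: √(4.3K_p) = 7.1/(2·0.3666) = 9.684, so K_p = 93.77/4.3 = 21.8.

K_p = 21.8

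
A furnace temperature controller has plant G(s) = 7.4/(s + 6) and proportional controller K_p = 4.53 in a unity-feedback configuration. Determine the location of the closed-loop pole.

Closed-loop transfer function: T(s) = K_p·G(s)/(1 + K_p·G(s)) = 33.52/(s + 6 + 33.52) = 33.52/(s + 39.52).
The closed-loop pole is at s = −39.52.

s = -39.52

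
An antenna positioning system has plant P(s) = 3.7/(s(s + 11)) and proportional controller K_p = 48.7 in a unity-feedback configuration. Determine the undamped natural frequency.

ω_n = 13.4 rad/s

The closed-loop denominator is s(s+11) + 48.7·3.7 = s² + 11s + 180.2.
So ω_n² = 180.2 ⇒ ω_n = 13.42 rad/s, and ζ = 11/(2ω_n) = 0.41.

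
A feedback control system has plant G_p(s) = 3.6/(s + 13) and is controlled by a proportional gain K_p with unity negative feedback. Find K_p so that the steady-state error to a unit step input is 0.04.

K_p = 86.7

Steady-state error for a unit step on this type-0 loop is 1/(1 + K_p·G_p(0)).
G_p(0) = 0.2769. Require 1/(1 + K_p·0.2769) = 0.04, so 1 + 0.2769·K_p = 25.
K_p = (25 − 1)/0.2769 = 86.7.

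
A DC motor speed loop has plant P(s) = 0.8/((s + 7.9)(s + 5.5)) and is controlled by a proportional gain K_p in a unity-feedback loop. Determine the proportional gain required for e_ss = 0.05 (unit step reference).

Steady-state error for a unit step on this type-0 loop is 1/(1 + K_p·P(0)).
P(0) = 0.01841. Require 1/(1 + K_p·0.01841) = 0.05, so 1 + 0.01841·K_p = 20.
K_p = (20 − 1)/0.01841 = 1030.

K_p = 1030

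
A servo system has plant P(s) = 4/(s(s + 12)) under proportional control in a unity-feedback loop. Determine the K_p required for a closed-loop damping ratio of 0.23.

Closed-loop characteristic equation: s² + 12s + K_p·4 = 0.
So ω_n = √(4K_p) and 2ζω_n = 12, giving ζ = 12/(2√(4K_p)).
Setting ζ = 0.23: √(4K_p) = 12/(2·0.23) = 26.09, so K_p = 680.5/4 = 170.

K_p = 170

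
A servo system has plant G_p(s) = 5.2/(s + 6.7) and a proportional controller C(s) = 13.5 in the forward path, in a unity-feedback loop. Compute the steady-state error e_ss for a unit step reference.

The loop is type 0. Static position error constant K_pos = C(0)·G_p(0) = 13.5·0.7761 = 10.48.
Steady-state error to a unit step: e_ss = 1/(1+K_pos) = 1/11.48 = 0.0871.

0.0871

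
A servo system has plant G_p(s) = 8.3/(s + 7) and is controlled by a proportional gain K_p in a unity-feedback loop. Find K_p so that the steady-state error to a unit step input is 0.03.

Steady-state error for a unit step on this type-0 loop is 1/(1 + K_p·G_p(0)).
G_p(0) = 1.186. Require 1/(1 + K_p·1.186) = 0.03, so 1 + 1.186·K_p = 33.33.
K_p = (33.33 − 1)/1.186 = 27.3.

K_p = 27.3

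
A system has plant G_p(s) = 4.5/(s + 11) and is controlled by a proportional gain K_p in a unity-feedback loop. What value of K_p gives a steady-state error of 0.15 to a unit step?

The loop is type 0, so e_ss(step) = 1/(1 + K_pos) with K_pos = K_p·G_p(0).
G_p(0) = 0.4091. Require 1/(1 + K_p·0.4091) = 0.15, so 1 + 0.4091·K_p = 6.667.
K_p = (6.667 − 1)/0.4091 = 13.9.

K_p = 13.9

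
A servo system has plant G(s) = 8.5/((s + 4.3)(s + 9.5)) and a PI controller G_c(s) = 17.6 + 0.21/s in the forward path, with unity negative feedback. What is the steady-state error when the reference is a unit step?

The open loop G_c(s)G(s) has a pole at the origin (type 1), so the static position error constant is infinite and e_ss = 1/(1+∞) = 0.

0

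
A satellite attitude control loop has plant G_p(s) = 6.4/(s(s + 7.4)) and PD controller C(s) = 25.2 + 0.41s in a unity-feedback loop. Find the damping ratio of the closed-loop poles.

ζ = 0.395

Forward path: (25.2 + 0.41s)·6.4/(s(s+7.4)). The closed-loop characteristic equation is s² + (7.4 + 6.4·0.41)s + 6.4·25.2 = 0.
That is s² + 10.02s + 161.3 = 0, so ω_n = 12.7 rad/s and ζ = 10.02/(2·12.7) = 0.3947.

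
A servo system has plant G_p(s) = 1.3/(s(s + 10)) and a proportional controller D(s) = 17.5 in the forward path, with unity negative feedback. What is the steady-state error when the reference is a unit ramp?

The loop has one pole at the origin (type 1). Velocity error constant K_v = lim_{s→0} s·D(s)G_p(s) = 17.5·1.3/10 = 2.275.
Steady-state error to a unit ramp: e_ss = 1/K_v = 0.44.

0.44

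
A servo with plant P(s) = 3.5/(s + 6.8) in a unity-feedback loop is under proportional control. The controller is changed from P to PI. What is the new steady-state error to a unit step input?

0

The integrator makes K_pos = lim_{s→0} C(s)G(s) infinite, so e_ss = 1/(1+K_pos) = 0.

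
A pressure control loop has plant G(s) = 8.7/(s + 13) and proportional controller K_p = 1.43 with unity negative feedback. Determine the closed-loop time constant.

Closed-loop transfer function: T(s) = K_p·G(s)/(1 + K_p·G(s)) = 12.44/(s + 13 + 12.44) = 12.44/(s + 25.44).
Time constant τ = 1/25.44 = 0.0393 s.

τ = 0.0393 s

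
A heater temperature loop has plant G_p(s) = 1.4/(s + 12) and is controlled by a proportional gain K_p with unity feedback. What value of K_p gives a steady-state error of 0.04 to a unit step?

For a type-0 loop with proportional control, e_ss = 1/(1 + K_p·G_p(0)).
G_p(0) = 0.1167. Require 1/(1 + K_p·0.1167) = 0.04, so 1 + 0.1167·K_p = 25.
K_p = (25 − 1)/0.1167 = 206.

K_p = 206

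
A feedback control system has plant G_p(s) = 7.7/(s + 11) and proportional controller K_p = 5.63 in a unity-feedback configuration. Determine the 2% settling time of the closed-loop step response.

T_s ≈ 0.0736 s

Closed-loop transfer function: T(s) = K_p·G_p(s)/(1 + K_p·G_p(s)) = 43.35/(s + 11 + 43.35) = 43.35/(s + 54.35).
Time constant τ = 1/54.35 = 0.0184 s, so the 2% settling time is about 4τ = 0.0736 s.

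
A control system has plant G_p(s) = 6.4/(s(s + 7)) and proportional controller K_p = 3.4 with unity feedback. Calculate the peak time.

T_p = 1.02 s

From 1 + K_pG_p(s) = 0: s² + 7s + 21.76 = 0 ⇒ ω_n = 4.665, ζ = 0.7503.
Damped frequency ω_d = ω_n√(1−ζ²) = 3.084 rad/s, so peak time T_p = π/ω_d = 1.02 s.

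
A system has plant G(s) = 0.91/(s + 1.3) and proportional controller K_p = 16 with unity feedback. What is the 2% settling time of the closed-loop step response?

Closed-loop transfer function: T(s) = K_p·G(s)/(1 + K_p·G(s)) = 14.56/(s + 1.3 + 14.56) = 14.56/(s + 15.86).
Time constant τ = 1/15.86 = 0.06305 s, so the 2% settling time is about 4τ = 0.252 s.

T_s ≈ 0.252 s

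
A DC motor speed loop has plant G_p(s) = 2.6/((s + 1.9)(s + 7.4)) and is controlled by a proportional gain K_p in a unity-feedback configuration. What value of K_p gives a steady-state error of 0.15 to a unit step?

For a type-0 loop with proportional control, e_ss = 1/(1 + K_p·G_p(0)).
G_p(0) = 0.1849. Require 1/(1 + K_p·0.1849) = 0.15, so 1 + 0.1849·K_p = 6.667.
K_p = (6.667 − 1)/0.1849 = 30.6.

K_p = 30.6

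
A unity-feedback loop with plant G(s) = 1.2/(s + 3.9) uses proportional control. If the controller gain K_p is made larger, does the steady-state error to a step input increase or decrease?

decrease

The position error constant K_pos = K_p·G(0) grows with K_p, and e_ss = 1/(1+K_pos) falls.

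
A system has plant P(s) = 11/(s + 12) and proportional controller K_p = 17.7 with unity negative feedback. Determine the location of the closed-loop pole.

s = -206.7

Closed-loop transfer function: T(s) = K_p·P(s)/(1 + K_p·P(s)) = 194.7/(s + 12 + 194.7) = 194.7/(s + 206.7).
The closed-loop pole is at s = −206.7.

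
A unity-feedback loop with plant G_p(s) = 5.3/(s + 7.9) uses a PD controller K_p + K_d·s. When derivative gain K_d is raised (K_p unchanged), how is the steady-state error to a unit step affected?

unchanged

At s = 0 the derivative term contributes nothing: C(0) = K_p regardless of K_d, so K_pos = K_p·G_p(0) and e_ss are unchanged.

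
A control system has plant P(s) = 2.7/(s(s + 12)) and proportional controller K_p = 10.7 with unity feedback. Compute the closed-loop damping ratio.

ζ = 1.12

With unity feedback the closed-loop characteristic equation is s² + 12s + 10.7·2.7 = s² + 12s + 28.89 = 0.
Matching s² + 2ζω_n s + ω_n²: ω_n = √28.89 = 5.375 rad/s and 2ζω_n = 12, so ζ = 12/(2·5.375) = 1.12.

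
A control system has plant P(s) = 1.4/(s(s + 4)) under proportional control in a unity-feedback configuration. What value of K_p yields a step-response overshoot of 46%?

From %OS = 100·exp(−πζ/√(1−ζ²)) = 46%, ζ = −ln(0.46)/√(π²+ln²(0.46)) = 0.24.
Characteristic equation s² + 4s + 1.4K_p = 0 gives ζ = 4/(2√(1.4K_p)).
Setting ζ = 0.24: √(1.4K_p) = 4/(2·0.24) = 8.335, so K_p = 69.47/1.4 = 49.6.

K_p = 49.6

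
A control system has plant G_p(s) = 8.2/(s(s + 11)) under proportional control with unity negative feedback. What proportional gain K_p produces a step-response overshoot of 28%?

From %OS = 100·exp(−πζ/√(1−ζ²)) = 28%, ζ = −ln(0.28)/√(π²+ln²(0.28)) = 0.3755.
Characteristic equation s² + 11s + 8.2K_p = 0 gives ζ = 11/(2√(8.2K_p)).
Setting ζ = 0.3755: √(8.2K_p) = 11/(2·0.3755) = 14.65, so K_p = 214.5/8.2 = 26.2.

K_p = 26.2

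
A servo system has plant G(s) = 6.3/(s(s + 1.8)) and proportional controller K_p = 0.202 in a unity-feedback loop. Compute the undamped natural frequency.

ω_n = 1.13 rad/s

1 + K_p·G(s) = 0 gives s² + 1.8s + 1.273 = 0.
Matching s² + 2ζω_n s + ω_n²: ω_n = √1.273 = 1.128 rad/s and 2ζω_n = 1.8, so ζ = 1.8/(2·1.128) = 0.798.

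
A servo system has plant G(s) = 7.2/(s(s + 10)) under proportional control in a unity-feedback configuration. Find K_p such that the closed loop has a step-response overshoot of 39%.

K_p = 42.1

From %OS = 100·exp(−πζ/√(1−ζ²)) = 39%, ζ = −ln(0.39)/√(π²+ln²(0.39)) = 0.2871.
Characteristic equation s² + 10s + 7.2K_p = 0 gives ζ = 10/(2√(7.2K_p)).
Setting ζ = 0.2871: √(7.2K_p) = 10/(2·0.2871) = 17.42, so K_p = 303.3/7.2 = 42.1.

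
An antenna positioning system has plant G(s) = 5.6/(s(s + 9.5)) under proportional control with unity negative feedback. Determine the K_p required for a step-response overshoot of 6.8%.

K_p = 9.53

From %OS = 100·exp(−πζ/√(1−ζ²)) = 6.8%, ζ = −ln(0.068)/√(π²+ln²(0.068)) = 0.6502.
Characteristic equation s² + 9.5s + 5.6K_p = 0 gives ζ = 9.5/(2√(5.6K_p)).
Setting ζ = 0.6502: √(5.6K_p) = 9.5/(2·0.6502) = 7.306, so K_p = 53.38/5.6 = 9.53.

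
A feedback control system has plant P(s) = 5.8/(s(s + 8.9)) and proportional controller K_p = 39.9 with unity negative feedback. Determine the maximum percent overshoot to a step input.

38.3%

The closed-loop denominator s² + 8.9s + 231.4 gives ω_n = √231.4 = 15.21 and ζ = 8.9/(2ω_n) = 0.2925.
%OS = 100·exp(−πζ/√(1−ζ²)) = 100·exp(−π·0.2925/√0.9144) = 38.3%.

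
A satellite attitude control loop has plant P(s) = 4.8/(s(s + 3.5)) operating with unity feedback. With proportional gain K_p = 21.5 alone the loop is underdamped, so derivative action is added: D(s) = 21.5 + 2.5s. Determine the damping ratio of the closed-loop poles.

ζ = 0.763

Forward path: (21.5 + 2.5s)·4.8/(s(s+3.5)). The closed-loop characteristic equation is s² + (3.5 + 4.8·2.5)s + 4.8·21.5 = 0.
That is s² + 15.5s + 103.2 = 0, so ω_n = 10.16 rad/s and ζ = 15.5/(2·10.16) = 0.7629.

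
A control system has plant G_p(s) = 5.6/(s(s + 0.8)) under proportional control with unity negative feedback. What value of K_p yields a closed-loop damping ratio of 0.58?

Closed-loop characteristic equation: s² + 0.8s + K_p·5.6 = 0.
So ω_n = √(5.6K_p) and 2ζω_n = 0.8, giving ζ = 0.8/(2√(5.6K_p)).
Setting ζ = 0.58: √(5.6K_p) = 0.8/(2·0.58) = 0.6897, so K_p = 0.4756/5.6 = 0.0849.

K_p = 0.0849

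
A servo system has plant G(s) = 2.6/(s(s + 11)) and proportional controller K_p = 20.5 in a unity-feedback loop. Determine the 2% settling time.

Closed-loop characteristic equation: s² + 11s + 53.3 = 0, so ω_n = 7.301 rad/s and ζ = 11/(2·7.301) = 0.7534.
2% settling time T_s ≈ 4/(ζω_n) = 4/5.5 = 0.727 s.

T_s ≈ 0.727 s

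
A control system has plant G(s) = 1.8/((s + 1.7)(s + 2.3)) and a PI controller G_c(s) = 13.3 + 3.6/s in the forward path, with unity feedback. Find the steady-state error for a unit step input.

The open loop G_c(s)G(s) has a pole at the origin (type 1), so the static position error constant is infinite and e_ss = 1/(1+∞) = 0.

0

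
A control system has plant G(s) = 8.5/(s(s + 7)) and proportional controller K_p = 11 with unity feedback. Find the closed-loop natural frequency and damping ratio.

ω_n = 9.67 rad/s, ζ = 0.362

The closed-loop denominator is s(s+7) + 11·8.5 = s² + 7s + 93.5.
Matching s² + 2ζω_n s + ω_n²: ω_n = √93.5 = 9.67 rad/s and 2ζω_n = 7, so ζ = 7/(2·9.67) = 0.362.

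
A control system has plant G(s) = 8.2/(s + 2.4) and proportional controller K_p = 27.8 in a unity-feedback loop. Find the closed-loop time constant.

Closed-loop transfer function: T(s) = K_p·G(s)/(1 + K_p·G(s)) = 228/(s + 2.4 + 228) = 228/(s + 230.4).
Time constant τ = 1/230.4 = 0.00434 s.

τ = 0.00434 s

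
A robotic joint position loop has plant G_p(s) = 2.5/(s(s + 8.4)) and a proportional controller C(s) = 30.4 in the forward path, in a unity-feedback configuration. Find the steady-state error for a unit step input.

The open loop C(s)G_p(s) has a pole at the origin (type 1), so the static position error constant is infinite and e_ss = 1/(1+∞) = 0.

0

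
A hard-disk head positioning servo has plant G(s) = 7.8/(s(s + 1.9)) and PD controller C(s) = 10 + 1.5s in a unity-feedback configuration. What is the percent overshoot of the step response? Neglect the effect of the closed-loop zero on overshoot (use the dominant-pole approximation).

2.26%

Forward path: (10 + 1.5s)·7.8/(s(s+1.9)). The closed-loop characteristic equation is s² + (1.9 + 7.8·1.5)s + 7.8·10 = 0.
That is s² + 13.6s + 78 = 0, so ω_n = 8.832 rad/s and ζ = 13.6/(2·8.832) = 0.7699.
%OS = 100·exp(−πζ/√(1−ζ²)) = 2.26%.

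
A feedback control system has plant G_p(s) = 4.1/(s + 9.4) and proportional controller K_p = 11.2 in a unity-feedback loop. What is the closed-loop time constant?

Closed-loop transfer function: T(s) = K_p·G_p(s)/(1 + K_p·G_p(s)) = 45.92/(s + 9.4 + 45.92) = 45.92/(s + 55.32).
Time constant τ = 1/55.32 = 0.0181 s.

τ = 0.0181 s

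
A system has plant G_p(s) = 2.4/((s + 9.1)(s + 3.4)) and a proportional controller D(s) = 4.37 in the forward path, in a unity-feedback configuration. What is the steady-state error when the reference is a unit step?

The loop is type 0. Static position error constant K_pos = D(0)·G_p(0) = 4.37·0.07757 = 0.339.
Steady-state error to a unit step: e_ss = 1/(1+K_pos) = 1/1.339 = 0.747.

0.747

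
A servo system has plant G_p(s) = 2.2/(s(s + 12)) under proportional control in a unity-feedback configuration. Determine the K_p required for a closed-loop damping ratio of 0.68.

Closed-loop characteristic equation: s² + 12s + K_p·2.2 = 0.
So ω_n = √(2.2K_p) and 2ζω_n = 12, giving ζ = 12/(2√(2.2K_p)).
Setting ζ = 0.68: √(2.2K_p) = 12/(2·0.68) = 8.824, so K_p = 77.85/2.2 = 35.4.

K_p = 35.4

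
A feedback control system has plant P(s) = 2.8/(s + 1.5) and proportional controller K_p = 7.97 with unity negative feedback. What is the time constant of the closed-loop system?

Closed-loop transfer function: T(s) = K_p·P(s)/(1 + K_p·P(s)) = 22.32/(s + 1.5 + 22.32) = 22.32/(s + 23.82).
Time constant τ = 1/23.82 = 0.042 s.

τ = 0.042 s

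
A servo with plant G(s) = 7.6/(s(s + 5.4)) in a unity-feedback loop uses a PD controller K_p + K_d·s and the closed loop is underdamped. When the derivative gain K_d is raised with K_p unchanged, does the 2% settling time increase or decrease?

Characteristic equation s² + (5.4 + 7.6K_d)s + 7.6K_p = 0: raising K_d increases ζω_n = (5.4+7.6K_d)/2 while the loop stays underdamped, so T_s ≈ 4/(ζω_n) decreases.

decrease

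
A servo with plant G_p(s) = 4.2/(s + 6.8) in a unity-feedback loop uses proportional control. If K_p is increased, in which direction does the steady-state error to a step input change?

decrease

e_ss = 1/(1 + K_p·G_p(0)); a larger K_p raises the denominator, so e_ss decreases.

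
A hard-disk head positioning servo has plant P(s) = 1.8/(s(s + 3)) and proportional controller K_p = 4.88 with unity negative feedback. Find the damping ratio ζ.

With unity feedback the closed-loop characteristic equation is s² + 3s + 4.88·1.8 = s² + 3s + 8.784 = 0.
So ω_n² = 8.784 ⇒ ω_n = 2.964 rad/s, and ζ = 3/(2ω_n) = 0.506.

ζ = 0.506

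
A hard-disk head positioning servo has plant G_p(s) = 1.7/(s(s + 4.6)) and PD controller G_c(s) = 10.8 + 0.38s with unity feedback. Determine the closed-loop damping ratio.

Forward path: (10.8 + 0.38s)·1.7/(s(s+4.6)). The closed-loop characteristic equation is s² + (4.6 + 1.7·0.38)s + 1.7·10.8 = 0.
That is s² + 5.246s + 18.36 = 0, so ω_n = 4.285 rad/s and ζ = 5.246/(2·4.285) = 0.6122.

ζ = 0.612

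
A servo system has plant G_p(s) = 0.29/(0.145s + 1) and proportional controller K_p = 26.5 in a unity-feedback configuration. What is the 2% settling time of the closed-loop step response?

T_s ≈ 0.0668 s

Closed loop: T(s) = K_p·G_p/(1+K_p·G_p) = 7.685/(0.145s + 1 + 7.685), with pole at s = −(1 + 7.685)/0.145 = −59.9.
τ = 1/59.9 = 0.0167 s, so 2% settling time ≈ 4τ = 0.0668 s.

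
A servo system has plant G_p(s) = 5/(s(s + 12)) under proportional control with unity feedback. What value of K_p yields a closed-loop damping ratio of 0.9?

Closed-loop characteristic equation: s² + 12s + K_p·5 = 0.
So ω_n = √(5K_p) and 2ζω_n = 12, giving ζ = 12/(2√(5K_p)).
Setting ζ = 0.9: √(5K_p) = 12/(2·0.9) = 6.667, so K_p = 44.44/5 = 8.89.

K_p = 8.89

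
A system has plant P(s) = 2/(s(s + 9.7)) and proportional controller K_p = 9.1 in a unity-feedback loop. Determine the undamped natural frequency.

ω_n = 4.27 rad/s

1 + K_p·P(s) = 0 gives s² + 9.7s + 18.2 = 0.
So ω_n² = 18.2 ⇒ ω_n = 4.266 rad/s, and ζ = 9.7/(2ω_n) = 1.14.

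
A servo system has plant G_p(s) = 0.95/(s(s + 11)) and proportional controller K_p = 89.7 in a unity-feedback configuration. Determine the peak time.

From 1 + K_pG_p(s) = 0: s² + 11s + 85.22 = 0 ⇒ ω_n = 9.231, ζ = 0.5958.
Damped frequency ω_d = ω_n√(1−ζ²) = 7.414 rad/s, so peak time T_p = π/ω_d = 0.424 s.

T_p = 0.424 s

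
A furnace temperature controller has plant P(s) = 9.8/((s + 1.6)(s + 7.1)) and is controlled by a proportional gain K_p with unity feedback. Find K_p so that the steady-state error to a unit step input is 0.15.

The loop is type 0, so e_ss(step) = 1/(1 + K_pos) with K_pos = K_p·P(0).
P(0) = 0.8627. Require 1/(1 + K_p·0.8627) = 0.15, so 1 + 0.8627·K_p = 6.667.
K_p = (6.667 − 1)/0.8627 = 6.57.

K_p = 6.57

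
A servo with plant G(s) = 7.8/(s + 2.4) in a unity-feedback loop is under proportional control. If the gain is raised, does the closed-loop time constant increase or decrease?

decrease

Closed-loop pole is at s = −(2.4+K_p·7.8); larger K_p moves it further left, so τ = 1/(2.4+K_p·7.8) decreases.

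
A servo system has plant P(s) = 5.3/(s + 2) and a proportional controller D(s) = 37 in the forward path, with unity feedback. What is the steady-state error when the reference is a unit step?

0.0101

The loop is type 0. Static position error constant K_pos = D(0)·P(0) = 37·2.65 = 98.05.
Steady-state error to a unit step: e_ss = 1/(1+K_pos) = 1/99.05 = 0.0101.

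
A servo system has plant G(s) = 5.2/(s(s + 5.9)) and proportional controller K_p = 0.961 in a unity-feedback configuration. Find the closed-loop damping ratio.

With unity feedback the closed-loop characteristic equation is s² + 5.9s + 0.961·5.2 = s² + 5.9s + 4.997 = 0.
So ω_n² = 4.997 ⇒ ω_n = 2.235 rad/s, and ζ = 5.9/(2ω_n) = 1.32.

ζ = 1.32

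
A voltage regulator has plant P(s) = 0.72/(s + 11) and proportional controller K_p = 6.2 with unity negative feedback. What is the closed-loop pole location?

s = -15.46

Closed-loop transfer function: T(s) = K_p·P(s)/(1 + K_p·P(s)) = 4.464/(s + 11 + 4.464) = 4.464/(s + 15.46).
The closed-loop pole is at s = −15.46.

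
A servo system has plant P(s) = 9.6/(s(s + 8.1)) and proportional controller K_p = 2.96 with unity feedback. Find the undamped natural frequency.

1 + K_p·P(s) = 0 gives s² + 8.1s + 28.42 = 0.
So ω_n² = 28.42 ⇒ ω_n = 5.331 rad/s, and ζ = 8.1/(2ω_n) = 0.76.

ω_n = 5.33 rad/s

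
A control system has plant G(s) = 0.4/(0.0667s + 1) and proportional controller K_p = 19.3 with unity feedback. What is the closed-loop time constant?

τ = 0.00765 s

Closed loop: T(s) = K_p·G/(1+K_p·G) = 7.72/(0.0667s + 1 + 7.72), with pole at s = −(1 + 7.72)/0.0667 = −130.7.
Closed-loop time constant τ = 1/130.7 = 0.00765 s.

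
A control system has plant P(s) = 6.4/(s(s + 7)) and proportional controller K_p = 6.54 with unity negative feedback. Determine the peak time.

T_p = 0.577 s

Closed-loop characteristic equation: s² + 7s + 41.86 = 0, so ω_n = 6.47 rad/s and ζ = 7/(2·6.47) = 0.541.
Damped frequency ω_d = ω_n√(1−ζ²) = 5.441 rad/s, so peak time T_p = π/ω_d = 0.577 s.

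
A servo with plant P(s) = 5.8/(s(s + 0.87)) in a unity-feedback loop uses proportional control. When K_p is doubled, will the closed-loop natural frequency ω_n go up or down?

ω_n = √(5.8·K_p), which grows with K_p.

increase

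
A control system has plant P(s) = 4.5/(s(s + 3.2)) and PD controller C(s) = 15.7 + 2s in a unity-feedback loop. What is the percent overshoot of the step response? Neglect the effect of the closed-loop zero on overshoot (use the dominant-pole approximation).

Forward path: (15.7 + 2s)·4.5/(s(s+3.2)). The closed-loop characteristic equation is s² + (3.2 + 4.5·2)s + 4.5·15.7 = 0.
That is s² + 12.2s + 70.65 = 0, so ω_n = 8.405 rad/s and ζ = 12.2/(2·8.405) = 0.7257.
%OS = 100·exp(−πζ/√(1−ζ²)) = 3.64%.

3.64%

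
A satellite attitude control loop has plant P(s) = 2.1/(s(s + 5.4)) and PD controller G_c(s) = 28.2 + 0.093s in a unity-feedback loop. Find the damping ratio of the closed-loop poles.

Forward path: (28.2 + 0.093s)·2.1/(s(s+5.4)). The closed-loop characteristic equation is s² + (5.4 + 2.1·0.093)s + 2.1·28.2 = 0.
That is s² + 5.595s + 59.22 = 0, so ω_n = 7.695 rad/s and ζ = 5.595/(2·7.695) = 0.3635.

ζ = 0.364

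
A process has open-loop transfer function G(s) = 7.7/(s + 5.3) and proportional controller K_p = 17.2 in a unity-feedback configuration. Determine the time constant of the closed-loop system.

τ = 0.00726 s

Closed-loop transfer function: T(s) = K_p·G(s)/(1 + K_p·G(s)) = 132.4/(s + 5.3 + 132.4) = 132.4/(s + 137.7).
Time constant τ = 1/137.7 = 0.00726 s.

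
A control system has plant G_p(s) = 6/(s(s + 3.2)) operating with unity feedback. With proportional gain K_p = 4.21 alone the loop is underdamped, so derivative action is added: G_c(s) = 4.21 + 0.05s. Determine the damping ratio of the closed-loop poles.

ζ = 0.348

Forward path: (4.21 + 0.05s)·6/(s(s+3.2)). The closed-loop characteristic equation is s² + (3.2 + 6·0.05)s + 6·4.21 = 0.
That is s² + 3.5s + 25.26 = 0, so ω_n = 5.026 rad/s and ζ = 3.5/(2·5.026) = 0.3482.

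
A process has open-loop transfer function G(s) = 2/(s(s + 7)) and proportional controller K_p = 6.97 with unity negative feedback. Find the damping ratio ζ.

1 + K_p·G(s) = 0 gives s² + 7s + 13.94 = 0.
So ω_n² = 13.94 ⇒ ω_n = 3.734 rad/s, and ζ = 7/(2ω_n) = 0.937.

ζ = 0.937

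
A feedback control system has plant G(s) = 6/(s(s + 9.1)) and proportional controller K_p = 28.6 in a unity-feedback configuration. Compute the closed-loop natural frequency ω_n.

ω_n = 13.1 rad/s

1 + K_p·G(s) = 0 gives s² + 9.1s + 171.6 = 0.
Matching s² + 2ζω_n s + ω_n²: ω_n = √171.6 = 13.1 rad/s and 2ζω_n = 9.1, so ζ = 9.1/(2·13.1) = 0.347.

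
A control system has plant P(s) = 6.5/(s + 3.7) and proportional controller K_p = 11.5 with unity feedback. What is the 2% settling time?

T_s ≈ 0.051 s

Closed-loop transfer function: T(s) = K_p·P(s)/(1 + K_p·P(s)) = 74.75/(s + 3.7 + 74.75) = 74.75/(s + 78.45).
Time constant τ = 1/78.45 = 0.01275 s, so the 2% settling time is about 4τ = 0.051 s.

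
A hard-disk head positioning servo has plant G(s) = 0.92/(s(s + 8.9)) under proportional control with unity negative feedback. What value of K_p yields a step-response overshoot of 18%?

From %OS = 100·exp(−πζ/√(1−ζ²)) = 18%, ζ = −ln(0.18)/√(π²+ln²(0.18)) = 0.4791.
Characteristic equation s² + 8.9s + 0.92K_p = 0 gives ζ = 8.9/(2√(0.92K_p)).
Setting ζ = 0.4791: √(0.92K_p) = 8.9/(2·0.4791) = 9.288, so K_p = 86.27/0.92 = 93.8.

K_p = 93.8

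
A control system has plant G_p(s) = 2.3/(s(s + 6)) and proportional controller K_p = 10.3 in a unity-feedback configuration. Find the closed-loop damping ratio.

ζ = 0.616

1 + K_p·G_p(s) = 0 gives s² + 6s + 23.69 = 0.
So ω_n² = 23.69 ⇒ ω_n = 4.867 rad/s, and ζ = 6/(2ω_n) = 0.616.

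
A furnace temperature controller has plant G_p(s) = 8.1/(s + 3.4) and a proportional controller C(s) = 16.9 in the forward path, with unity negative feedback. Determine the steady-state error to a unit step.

0.0242

The loop is type 0. Static position error constant K_pos = C(0)·G_p(0) = 16.9·2.382 = 40.26.
Steady-state error to a unit step: e_ss = 1/(1+K_pos) = 1/41.26 = 0.0242.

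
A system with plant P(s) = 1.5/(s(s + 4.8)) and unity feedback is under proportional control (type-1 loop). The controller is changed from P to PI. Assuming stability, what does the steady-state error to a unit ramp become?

The integrator raises the loop to type 2, so K_v → ∞ and e_ss to a ramp is zero.

0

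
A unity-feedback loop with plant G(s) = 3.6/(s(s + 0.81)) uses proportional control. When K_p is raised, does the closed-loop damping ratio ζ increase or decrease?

decrease

ζ = 0.81/(2√(3.6K_p)); increasing K_p raises the denominator, so ζ falls.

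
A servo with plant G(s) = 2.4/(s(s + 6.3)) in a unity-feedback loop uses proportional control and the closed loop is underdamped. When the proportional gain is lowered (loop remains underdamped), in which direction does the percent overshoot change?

ζ = 6.3/(2√(2.4K_p)) rises as K_p falls; higher damping means less overshoot.

decrease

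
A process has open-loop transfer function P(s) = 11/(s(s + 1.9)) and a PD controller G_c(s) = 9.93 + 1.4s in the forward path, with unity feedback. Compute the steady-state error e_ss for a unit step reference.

The open loop G_c(s)P(s) has a pole at the origin (type 1), so the static position error constant is infinite and e_ss = 1/(1+∞) = 0.

0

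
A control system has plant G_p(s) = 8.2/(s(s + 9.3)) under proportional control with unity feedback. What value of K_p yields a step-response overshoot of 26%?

K_p = 17

From %OS = 100·exp(−πζ/√(1−ζ²)) = 26%, ζ = −ln(0.26)/√(π²+ln²(0.26)) = 0.3941.
Characteristic equation s² + 9.3s + 8.2K_p = 0 gives ζ = 9.3/(2√(8.2K_p)).
Setting ζ = 0.3941: √(8.2K_p) = 9.3/(2·0.3941) = 11.8, so K_p = 139.2/8.2 = 17.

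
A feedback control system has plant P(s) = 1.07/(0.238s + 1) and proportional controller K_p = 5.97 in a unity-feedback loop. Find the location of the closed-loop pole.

Closed loop: T(s) = K_p·P/(1+K_p·P) = 6.388/(0.238s + 1 + 6.388), with pole at s = −(1 + 6.388)/0.238 = −31.04.

s = -31.04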